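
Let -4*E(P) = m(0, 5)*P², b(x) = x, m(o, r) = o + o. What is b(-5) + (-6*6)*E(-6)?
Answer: -5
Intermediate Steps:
m(o, r) = 2*o
E(P) = 0 (E(P) = -2*0*P²/4 = -0*P² = -¼*0 = 0)
b(-5) + (-6*6)*E(-6) = -5 - 6*6*0 = -5 - 36*0 = -5 + 0 = -5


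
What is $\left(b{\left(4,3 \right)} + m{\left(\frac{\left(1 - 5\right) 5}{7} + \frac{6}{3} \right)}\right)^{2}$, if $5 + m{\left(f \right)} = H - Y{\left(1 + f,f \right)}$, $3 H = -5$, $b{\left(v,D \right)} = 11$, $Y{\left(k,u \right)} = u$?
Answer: $\frac{11881}{441} \approx 26.941$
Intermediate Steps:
$H = - \frac{5}{3}$ ($H = \frac{1}{3} \left(-5\right) = - \frac{5}{3} \approx -1.6667$)
$m{\left(f \right)} = - \frac{20}{3} - f$ ($m{\left(f \right)} = -5 - \left(\frac{5}{3} + f\right) = - \frac{20}{3} - f$)
$\left(b{\left(4,3 \right)} + m{\left(\frac{\left(1 - 5\right) 5}{7} + \frac{6}{3} \right)}\right)^{2} = \left(11 - \left(\frac{20}{3} + 2 + \frac{\left(1 - 5\right) 5}{7}\right)\right)^{2} = \left(11 - \left(\frac{20}{3} + 2 + \left(-4\right) 5 \cdot \frac{1}{7}\right)\right)^{2} = \left(11 - \left(\frac{26}{3} - \frac{20}{7}\right)\right)^{2} = \left(11 - \frac{122}{21}\right)^{2} = \left(\frac{109}{21}\right)^{2} = \frac{11881}{441}$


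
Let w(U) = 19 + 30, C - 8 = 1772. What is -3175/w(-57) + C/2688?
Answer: -301685/4704 ≈ -64.134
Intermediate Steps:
C = 1780 (C = 8 + 1772 = 1780)
w(U) = 49
-3175/w(-57) + C/2688 = -3175/49 + 1780/2688 = -3175*1/49 + 1780*(1/2688) = -3175/49 + 445/672 = -301685/4704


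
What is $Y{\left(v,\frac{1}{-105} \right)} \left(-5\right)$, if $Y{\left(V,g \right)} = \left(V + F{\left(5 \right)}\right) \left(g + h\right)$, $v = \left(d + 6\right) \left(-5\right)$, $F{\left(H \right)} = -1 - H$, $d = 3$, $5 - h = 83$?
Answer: $- \frac{139247}{7} \approx -19892.0$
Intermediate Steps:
$h = -78$ ($h = 5 - 83 = -78$)
$v = -45$ ($v = \left(3 + 6\right) \left(-5\right) = 9 \left(-5\right) = -45$)
$Y{\left(V,g \right)} = \left(-78 + g\right) \left(-6 + V\right)$ ($Y{\left(V,g \right)} = \left(V - 6\right) \left(g - 78\right) = \left(V - 6\right) \left(-78 + g\right) = \left(-6 + V\right) \left(-78 + g\right) = \left(-78 + g\right) \left(-6 + V\right)$)
$Y{\left(v,\frac{1}{-105} \right)} \left(-5\right) = \left(468 - -3510 - \frac{6}{-105} - \frac{45}{-105}\right) \left(-5\right) = \left(468 + 3510 - - \frac{2}{35} - - \frac{3}{7}\right) \left(-5\right) = \left(468 + 3510 + \frac{2}{35} + \frac{3}{7}\right) \left(-5\right) = \frac{139247}{35} \left(-5\right) = - \frac{139247}{7}$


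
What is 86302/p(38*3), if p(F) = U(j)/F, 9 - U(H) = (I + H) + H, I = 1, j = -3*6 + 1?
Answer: 1639738/7 ≈ 2.3425e+5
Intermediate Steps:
j = -17 (j = -18 + 1 = -17)
U(H) = 8 - 2*H (U(H) = 9 - ((1 + H) + H) = 9 - (1 + 2*H) = 9 + (-1 - 2*H) = 8 - 2*H)
p(F) = 42/F (p(F) = (8 - 2*(-17))/F = (8 + 34)/F = 42/F)
86302/p(38*3) = 86302/((42/((38*3)))) = 86302/((42/114)) = 86302/((42*(1/114))) = 86302/(7/19) = 86302*(19/7) = 1639738/7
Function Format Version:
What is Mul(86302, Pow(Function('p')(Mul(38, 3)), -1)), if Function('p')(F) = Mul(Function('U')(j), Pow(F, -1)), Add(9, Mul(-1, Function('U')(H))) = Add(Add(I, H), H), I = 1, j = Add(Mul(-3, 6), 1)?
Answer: Rational(1639738, 7) ≈ 2.3425e+5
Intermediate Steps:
j = -17 (j = Add(-18, 1) = -17)
Function('U')(H) = Add(8, Mul(-2, H)) (Function('U')(H) = Add(9, Mul(-1, Add(Add(1, H), H))) = Add(9, Mul(-1, Add(1, Mul(2, H)))) = Add(9, Add(-1, Mul(-2, H))) = Add(8, Mul(-2, H)))
Function('p')(F) = Mul(42, Pow(F, -1)) (Function('p')(F) = Mul(Add(8, Mul(-2, -17)), Pow(F, -1)) = Mul(Add(8, 34), Pow(F, -1)) = Mul(42, Pow(F, -1)))
Mul(86302, Pow(Function('p')(Mul(38, 3)), -1)) = Mul(86302, Pow(Mul(42, Pow(Mul(38, 3), -1)), -1)) = Mul(86302, Pow(Mul(42, Pow(114, -1)), -1)) = Mul(86302, Pow(Mul(42, Rational(1, 114)), -1)) = Mul(86302, Pow(Rational(7, 19), -1)) = Mul(86302, Rational(19, 7)) = Rational(1639738, 7)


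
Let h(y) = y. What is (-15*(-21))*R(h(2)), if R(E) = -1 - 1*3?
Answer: -1260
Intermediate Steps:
R(E) = -4 (R(E) = -1 - 3 = -4)
(-15*(-21))*R(h(2)) = -15*(-21)*(-4) = 315*(-4) = -1260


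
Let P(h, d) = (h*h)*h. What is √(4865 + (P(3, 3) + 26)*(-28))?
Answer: 7*√69 ≈ 58.146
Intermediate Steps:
P(h, d) = h³ (P(h, d) = h²*h = h³)
√(4865 + (P(3, 3) + 26)*(-28)) = √(4865 + (3³ + 26)*(-28)) = √(4865 + (27 + 26)*(-28)) = √(4865 + 53*(-28)) = √(4865 - 1484) = √3381 = 7*√69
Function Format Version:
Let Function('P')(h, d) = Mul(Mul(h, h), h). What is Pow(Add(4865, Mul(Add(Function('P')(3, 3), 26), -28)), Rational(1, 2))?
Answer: Mul(7, Pow(69, Rational(1, 2))) ≈ 58.146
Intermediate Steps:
Function('P')(h, d) = Pow(h, 3) (Function('P')(h, d) = Mul(Pow(h, 2), h) = Pow(h, 3))
Pow(Add(4865, Mul(Add(Function('P')(3, 3), 26), -28)), Rational(1, 2)) = Pow(Add(4865, Mul(Add(Pow(3, 3), 26), -28)), Rational(1, 2)) = Pow(Add(4865, Mul(Add(27, 26), -28)), Rational(1, 2)) = Pow(Add(4865, Mul(53, -28)), Rational(1, 2)) = Pow(Add(4865, -1484), Rational(1, 2)) = Pow(3381, Rational(1, 2)) = Mul(7, Pow(69, Rational(1, 2)))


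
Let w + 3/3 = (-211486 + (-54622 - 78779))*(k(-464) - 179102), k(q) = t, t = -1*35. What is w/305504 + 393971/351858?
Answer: 5434654809713707/26873506608 ≈ 2.0223e+5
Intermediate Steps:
t = -35
k(q) = -35
w = 61782022518 (w = -1 + (-211486 + (-54622 - 78779))*(-35 - 179102) = -1 + (-211486 - 133401)*(-179137) = -1 - 344887*(-179137) = -1 + 61782022519 = 61782022518)
w/305504 + 393971/351858 = 61782022518/305504 + 393971/351858 = 61782022518*(1/305504) + 393971*(1/351858) = 30891011259/152752 + 393971/351858 = 5434654809713707/26873506608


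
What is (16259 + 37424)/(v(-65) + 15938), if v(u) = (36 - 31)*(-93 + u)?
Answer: 7669/2164 ≈ 3.5439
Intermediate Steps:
v(u) = -465 + 5*u (v(u) = 5*(-93 + u) = -465 + 5*u)
(16259 + 37424)/(v(-65) + 15938) = (16259 + 37424)/((-465 + 5*(-65)) + 15938) = 53683/((-465 - 325) + 15938) = 53683/(-790 + 15938) = 53683/15148 = 53683*(1/15148) = 7669/2164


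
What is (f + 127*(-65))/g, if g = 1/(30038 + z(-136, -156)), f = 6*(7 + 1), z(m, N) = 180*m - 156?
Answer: -44334214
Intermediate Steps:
z(m, N) = -156 + 180*m
f = 48 (f = 6*8 = 48)
g = 1/5402 (g = 1/(30038 + (-156 + 180*(-136))) = 1/(30038 + (-156 - 24480)) = 1/(30038 - 24636) = 1/5402 ≈ 0.00018512)
(f + 127*(-65))/g = (48 + 127*(-65))/(1/5402) = (48 - 8255)*5402 = -8207*5402 = -44334214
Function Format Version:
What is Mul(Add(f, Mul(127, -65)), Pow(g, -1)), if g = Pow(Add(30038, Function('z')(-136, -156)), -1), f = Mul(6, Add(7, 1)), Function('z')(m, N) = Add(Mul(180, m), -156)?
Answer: -44334214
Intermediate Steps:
Function('z')(m, N) = Add(-156, Mul(180, m))
f = 48 (f = Mul(6, 8) = 48)
g = Rational(1, 5402) (g = Pow(Add(30038, Add(-156, Mul(180, -136))), -1) = Pow(Add(30038, Add(-156, -24480)), -1) = Pow(Add(30038, -24636), -1) = Pow(5402, -1) = Rational(1, 5402) ≈ 0.00018512)
Mul(Add(f, Mul(127, -65)), Pow(g, -1)) = Mul(Add(48, Mul(127, -65)), Pow(Rational(1, 5402), -1)) = Mul(Add(48, -8255), 5402) = Mul(-8207, 5402) = -44334214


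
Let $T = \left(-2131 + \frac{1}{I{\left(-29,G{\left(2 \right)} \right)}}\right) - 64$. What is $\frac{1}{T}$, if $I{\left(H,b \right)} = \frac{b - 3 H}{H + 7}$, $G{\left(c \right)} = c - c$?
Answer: $- \frac{87}{190987} \approx -0.00045553$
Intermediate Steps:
$G{\left(c \right)} = 0$
$I{\left(H,b \right)} = \frac{b - 3 H}{7 + H}$
$T = - \frac{190987}{87}$ ($T = \left(-2131 + \frac{1}{\frac{1}{7 - 29} \left(0 - -87\right)}\right) - 64 = \left(-2131 + \frac{1}{\frac{1}{-22} \left(0 + 87\right)}\right) - 64 = \left(-2131 + \frac{1}{\left(- \frac{1}{22}\right) 87}\right) - 64 = \left(-2131 + \frac{1}{- \frac{87}{22}}\right) - 64 = \left(-2131 - \frac{22}{87}\right) - 64 = - \frac{185419}{87} - 64 = - \frac{190987}{87} \approx -2195.3$)
$\frac{1}{T} = \frac{1}{- \frac{190987}{87}} = - \frac{87}{190987}$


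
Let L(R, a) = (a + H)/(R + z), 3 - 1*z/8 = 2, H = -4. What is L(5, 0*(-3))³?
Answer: -64/2197 ≈ -0.029131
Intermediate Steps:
z = 8 (z = 24 - 8*2 = 24 - 16 = 8)
L(R, a) = (-4 + a)/(8 + R) (L(R, a) = (a - 4)/(R + 8) = (-4 + a)/(8 + R))
L(5, 0*(-3))³ = ((-4 + 0*(-3))/(8 + 5))³ = ((-4 + 0)/13)³ = ((1/13)*(-4))³ = (-4/13)³ = -64/2197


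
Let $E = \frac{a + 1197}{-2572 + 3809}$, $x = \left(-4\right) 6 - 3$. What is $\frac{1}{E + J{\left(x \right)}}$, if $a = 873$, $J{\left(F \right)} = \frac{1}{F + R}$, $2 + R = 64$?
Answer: $\frac{43295}{73687} \approx 0.58755$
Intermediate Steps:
$R = 62$ ($R = -2 + 64 = 62$)
$x = -27$ ($x = -24 - 3 = -27$)
$J{\left(F \right)} = \frac{1}{62 + F}$ ($J{\left(F \right)} = \frac{1}{F + 62} = \frac{1}{62 + F}$)
$E = \frac{2070}{1237}$ ($E = \frac{873 + 1197}{-2572 + 3809} = \frac{2070}{1237} \approx 1.6734$)
$\frac{1}{E + J{\left(x \right)}} = \frac{1}{\frac{2070}{1237} + \frac{1}{62 - 27}} = \frac{1}{\frac{2070}{1237} + \frac{1}{35}} = \frac{1}{\frac{73687}{43295}} = \frac{43295}{73687}$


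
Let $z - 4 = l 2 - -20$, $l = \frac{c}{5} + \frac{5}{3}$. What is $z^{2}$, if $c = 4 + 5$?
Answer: $\frac{215296}{225} \approx 956.87$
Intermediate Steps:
$c = 9$
$l = \frac{52}{15}$ ($l = \frac{9}{5} + \frac{5}{3} = \frac{52}{15} \approx 3.4667$)
$z = \frac{464}{15}$ ($z = 4 + \left(\frac{52}{15} \cdot 2 - -20\right) = 4 + \left(\frac{104}{15} + 20\right) = 4 + \frac{404}{15} = \frac{464}{15} \approx 30.933$)
$z^{2} = \left(\frac{464}{15}\right)^{2} = \frac{215296}{225}$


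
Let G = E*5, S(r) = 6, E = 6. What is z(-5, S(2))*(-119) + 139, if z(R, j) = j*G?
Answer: -21281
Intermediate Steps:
G = 30 (G = 6*5 = 30)
z(R, j) = 30*j (z(R, j) = j*30 = 30*j)
z(-5, S(2))*(-119) + 139 = (30*6)*(-119) + 139 = 180*(-119) + 139 = -21420 + 139 = -21281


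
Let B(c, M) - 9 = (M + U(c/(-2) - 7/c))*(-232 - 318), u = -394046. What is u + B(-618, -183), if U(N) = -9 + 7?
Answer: -292287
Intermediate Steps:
U(N) = -2
B(c, M) = 1109 - 550*M (B(c, M) = 9 + (M - 2)*(-232 - 318) = 9 + (-2 + M)*(-550) = 9 + (1100 - 550*M) = 1109 - 550*M)
u + B(-618, -183) = -394046 + (1109 - 550*(-183)) = -394046 + (1109 + 100650) = -394046 + 101759 = -292287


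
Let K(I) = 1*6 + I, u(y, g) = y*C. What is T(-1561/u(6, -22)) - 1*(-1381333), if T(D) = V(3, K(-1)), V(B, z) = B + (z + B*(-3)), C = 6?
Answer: 1381332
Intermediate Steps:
u(y, g) = 6*y (u(y, g) = y*6 = 6*y)
K(I) = 6 + I
V(B, z) = z - 2*B (V(B, z) = B + (z - 3*B) = z - 2*B)
T(D) = -1 (T(D) = (6 - 1) - 2*3 = 5 - 6 = -1)
T(-1561/u(6, -22)) - 1*(-1381333) = -1 - 1*(-1381333) = -1 + 1381333 = 1381332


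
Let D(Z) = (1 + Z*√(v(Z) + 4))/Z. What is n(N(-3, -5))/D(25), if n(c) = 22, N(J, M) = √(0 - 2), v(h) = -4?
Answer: 550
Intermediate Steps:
N(J, M) = I*√2 (N(J, M) = √(-2) = I*√2)
D(Z) = 1/Z (D(Z) = (1 + Z*√(-4 + 4))/Z = (1 + Z*√0)/Z = (1 + Z*0)/Z = (1 + 0)/Z = 1/Z)
n(N(-3, -5))/D(25) = 22/(1/25) = 22*25 = 550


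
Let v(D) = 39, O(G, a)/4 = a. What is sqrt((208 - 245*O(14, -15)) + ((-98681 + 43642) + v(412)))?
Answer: 2*I*sqrt(10023) ≈ 200.23*I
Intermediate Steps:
O(G, a) = 4*a
sqrt((208 - 245*O(14, -15)) + ((-98681 + 43642) + v(412))) = sqrt((208 - 980*(-15)) + ((-98681 + 43642) + 39)) = sqrt((208 - 245*(-60)) + (-55039 + 39)) = sqrt((208 + 14700) - 55000) = sqrt(14908 - 55000) = sqrt(-40092) = 2*I*sqrt(10023)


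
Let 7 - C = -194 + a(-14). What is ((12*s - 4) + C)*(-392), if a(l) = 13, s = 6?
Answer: -100352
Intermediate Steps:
C = 188 (C = 7 - (-194 + 13) = 7 - 1*(-181) = 7 + 181 = 188)
((12*s - 4) + C)*(-392) = ((12*6 - 4) + 188)*(-392) = ((72 - 4) + 188)*(-392) = (68 + 188)*(-392) = 256*(-392) = -100352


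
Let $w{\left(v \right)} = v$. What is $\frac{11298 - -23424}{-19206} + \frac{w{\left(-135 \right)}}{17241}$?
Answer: $- \frac{11133978}{6132049} \approx -1.8157$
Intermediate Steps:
$\frac{11298 - -23424}{-19206} + \frac{w{\left(-135 \right)}}{17241} = \frac{11298 - -23424}{-19206} - \frac{135}{17241} = \left(11298 + 23424\right) \left(- \frac{1}{19206}\right) - \frac{45}{5747} = 34722 \left(- \frac{1}{19206}\right) - \frac{45}{5747} = - \frac{1929}{1067} - \frac{45}{5747} = - \frac{11133978}{6132049}$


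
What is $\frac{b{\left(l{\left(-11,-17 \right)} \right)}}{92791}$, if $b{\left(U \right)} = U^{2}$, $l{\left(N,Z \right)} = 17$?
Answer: $\frac{289}{92791} \approx 0.0031145$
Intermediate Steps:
$\frac{b{\left(l{\left(-11,-17 \right)} \right)}}{92791} = \frac{17^{2}}{92791} = 289 \cdot \frac{1}{92791} = \frac{289}{92791}$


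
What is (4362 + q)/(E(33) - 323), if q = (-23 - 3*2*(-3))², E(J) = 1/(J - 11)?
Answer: -96514/7105 ≈ -13.584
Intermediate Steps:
E(J) = 1/(-11 + J)
q = 25 (q = (-23 - 6*(-3))² = (-23 + 18)² = (-5)² = 25)
(4362 + q)/(E(33) - 323) = (4362 + 25)/(1/(-11 + 33) - 323) = 4387/(1/22 - 323) = 4387/(-7105/22) = 4387*(-22/7105) = -96514/7105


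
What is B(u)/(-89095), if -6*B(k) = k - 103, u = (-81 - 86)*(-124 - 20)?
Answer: 4789/106914 ≈ 0.044793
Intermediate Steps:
u = 24048 (u = -167*(-144) = 24048)
B(k) = 103/6 - k/6 (B(k) = -(k - 103)/6 = -(-103 + k)/6 = 103/6 - k/6)
B(u)/(-89095) = (103/6 - ⅙*24048)/(-89095) = (103/6 - 4008)*(-1/89095) = -23945/6*(-1/89095) = 4789/106914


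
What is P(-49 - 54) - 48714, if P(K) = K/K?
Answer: -48713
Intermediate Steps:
P(K) = 1
P(-49 - 54) - 48714 = 1 - 48714 = -48713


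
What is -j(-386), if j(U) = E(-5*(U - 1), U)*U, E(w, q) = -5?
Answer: -1930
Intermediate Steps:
j(U) = -5*U
-j(-386) = -(-5)*(-386) = -1*1930 = -1930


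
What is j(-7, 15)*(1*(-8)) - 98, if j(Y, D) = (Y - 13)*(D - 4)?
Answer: 1662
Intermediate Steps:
j(Y, D) = (-13 + Y)*(-4 + D)
j(-7, 15)*(1*(-8)) - 98 = (52 - 13*15 - 4*(-7) + 15*(-7))*(1*(-8)) - 98 = (52 - 195 + 28 - 105)*(-8) - 98 = -220*(-8) - 98 = 1760 - 98 = 1662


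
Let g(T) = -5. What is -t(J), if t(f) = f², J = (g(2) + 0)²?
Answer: -625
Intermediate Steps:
J = 25 (J = (-5 + 0)² = (-5)² = 25)
-t(J) = -1*25² = -1*625 = -625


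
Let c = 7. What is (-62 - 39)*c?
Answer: -707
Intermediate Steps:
(-62 - 39)*c = (-62 - 39)*7 = -101*7 = -707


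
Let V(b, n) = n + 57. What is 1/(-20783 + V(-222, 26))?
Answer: -1/20700 ≈ -4.8309e-5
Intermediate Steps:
V(b, n) = 57 + n
1/(-20783 + V(-222, 26)) = 1/(-20783 + (57 + 26)) = 1/(-20783 + 83) = 1/(-20700) = -1/20700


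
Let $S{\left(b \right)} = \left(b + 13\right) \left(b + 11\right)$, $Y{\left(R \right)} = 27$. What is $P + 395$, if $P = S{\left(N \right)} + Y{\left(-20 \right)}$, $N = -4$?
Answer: $485$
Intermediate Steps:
$S{\left(b \right)} = \left(11 + b\right) \left(13 + b\right)$ ($S{\left(b \right)} = \left(13 + b\right) \left(11 + b\right) = \left(11 + b\right) \left(13 + b\right)$)
$P = 90$ ($P = \left(143 + \left(-4\right)^{2} + 24 \left(-4\right)\right) + 27 = \left(143 + 16 - 96\right) + 27 = 63 + 27 = 90$)
$P + 395 = 90 + 395 = 485$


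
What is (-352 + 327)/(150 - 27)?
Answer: -25/123 ≈ -0.20325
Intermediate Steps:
(-352 + 327)/(150 - 27) = -25/123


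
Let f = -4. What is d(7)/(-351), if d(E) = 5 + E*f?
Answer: 23/351 ≈ 0.065527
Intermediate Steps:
d(E) = 5 - 4*E (d(E) = 5 + E*(-4) = 5 - 4*E)
d(7)/(-351) = (5 - 4*7)/(-351) = (5 - 28)*(-1/351) = -23*(-1/351) = 23/351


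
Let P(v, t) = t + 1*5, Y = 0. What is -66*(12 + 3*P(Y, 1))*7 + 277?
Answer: -13583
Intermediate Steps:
P(v, t) = 5 + t (P(v, t) = t + 5 = 5 + t)
-66*(12 + 3*P(Y, 1))*7 + 277 = -66*(12 + 3*(5 + 1))*7 + 277 = -66*(12 + 3*6)*7 + 277 = -66*(12 + 18)*7 + 277 = -1980*7 + 277 = -66*210 + 277 = -13860 + 277 = -13583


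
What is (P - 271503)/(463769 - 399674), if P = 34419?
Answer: -79028/21365 ≈ -3.6989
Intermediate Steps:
(P - 271503)/(463769 - 399674) = (34419 - 271503)/(463769 - 399674) = -237084/64095 = -237084*1/64095 = -79028/21365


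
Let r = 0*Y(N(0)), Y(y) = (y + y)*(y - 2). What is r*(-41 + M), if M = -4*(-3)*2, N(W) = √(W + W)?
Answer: 0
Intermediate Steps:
N(W) = √2*√W (N(W) = √(2*W) = √2*√W)
M = 24 (M = 12*2 = 24)
Y(y) = 2*y*(-2 + y) (Y(y) = (2*y)*(-2 + y) = 2*y*(-2 + y))
r = 0 (r = 0*(2*(√2*√0)*(-2 + √2*√0)) = 0*(2*(√2*0)*(-2 + √2*0)) = 0*(2*0*(-2 + 0)) = 0*(2*0*(-2)) = 0*0 = 0)
r*(-41 + M) = 0*(-41 + 24) = 0*(-17) = 0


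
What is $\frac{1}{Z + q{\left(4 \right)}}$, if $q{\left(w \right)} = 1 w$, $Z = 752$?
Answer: $\frac{1}{756} \approx 0.0013228$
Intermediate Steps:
$q{\left(w \right)} = w$
$\frac{1}{Z + q{\left(4 \right)}} = \frac{1}{752 + 4} = \frac{1}{756}$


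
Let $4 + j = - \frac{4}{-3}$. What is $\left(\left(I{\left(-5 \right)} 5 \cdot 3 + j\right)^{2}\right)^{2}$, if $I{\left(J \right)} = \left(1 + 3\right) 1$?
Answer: $\frac{875213056}{81} \approx 1.0805 \cdot 10^{7}$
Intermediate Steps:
$I{\left(J \right)} = 4$ ($I{\left(J \right)} = 4 \cdot 1 = 4$)
$j = - \frac{8}{3}$ ($j = -4 - \frac{4}{-3} = -4 - - \frac{4}{3} = -4 + \frac{4}{3} = - \frac{8}{3} \approx -2.6667$)
$\left(\left(I{\left(-5 \right)} 5 \cdot 3 + j\right)^{2}\right)^{2} = \left(\left(4 \cdot 5 \cdot 3 - \frac{8}{3}\right)^{2}\right)^{2} = \left(\left(20 \cdot 3 - \frac{8}{3}\right)^{2}\right)^{2} = \left(\left(60 - \frac{8}{3}\right)^{2}\right)^{2} = \left(\left(\frac{172}{3}\right)^{2}\right)^{2} = \left(\frac{29584}{9}\right)^{2} = \frac{875213056}{81}$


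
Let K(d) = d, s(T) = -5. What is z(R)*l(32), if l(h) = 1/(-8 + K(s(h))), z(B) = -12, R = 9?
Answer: 12/13 ≈ 0.92308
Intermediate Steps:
l(h) = -1/13 (l(h) = 1/(-8 - 5) = 1/(-13) = -1/13)
z(R)*l(32) = -12*(-1/13) = 12/13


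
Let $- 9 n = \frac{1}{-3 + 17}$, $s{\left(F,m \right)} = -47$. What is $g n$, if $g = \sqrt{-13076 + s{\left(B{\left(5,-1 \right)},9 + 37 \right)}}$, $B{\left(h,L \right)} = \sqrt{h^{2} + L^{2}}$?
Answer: $- \frac{i \sqrt{13123}}{126} \approx - 0.90917 i$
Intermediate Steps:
$B{\left(h,L \right)} = \sqrt{L^{2} + h^{2}}$
$n = - \frac{1}{126}$ ($n = - \frac{1}{9 \left(-3 + 17\right)} = - \frac{1}{9 \cdot 14} = \left(- \frac{1}{9}\right) \frac{1}{14} = - \frac{1}{126} \approx -0.0079365$)
$g = i \sqrt{13123}$ ($g = \sqrt{-13076 - 47} = \sqrt{-13123} = i \sqrt{13123} \approx 114.56 i$)
$g n = i \sqrt{13123} \left(- \frac{1}{126}\right) = - \frac{i \sqrt{13123}}{126}$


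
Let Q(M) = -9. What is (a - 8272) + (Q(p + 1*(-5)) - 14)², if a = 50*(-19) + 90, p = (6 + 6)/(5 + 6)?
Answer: -8603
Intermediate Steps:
p = 12/11 ≈ 1.0909
a = -860 (a = -950 + 90 = -860)
(a - 8272) + (Q(p + 1*(-5)) - 14)² = (-860 - 8272) + (-9 - 14)² = -9132 + (-23)² = -9132 + 529 = -8603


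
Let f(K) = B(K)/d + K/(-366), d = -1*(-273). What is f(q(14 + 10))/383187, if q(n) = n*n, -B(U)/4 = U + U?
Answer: -34144/709023679 ≈ -4.8156e-5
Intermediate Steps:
B(U) = -8*U (B(U) = -4*(U + U) = -8*U)
q(n) = n**2
d = 273
f(K) = -1067*K/33306 (f(K) = -8*K/273 + K/(-366) = -8*K*(1/273) + K*(-1/366) = -8*K/273 - K/366 = -1067*K/33306)
f(q(14 + 10))/383187 = -1067*(14 + 10)**2/33306/383187 = -1067/33306*24**2*(1/383187) = -1067/33306*576*(1/383187) = -102432/5551*1/383187 = -34144/709023679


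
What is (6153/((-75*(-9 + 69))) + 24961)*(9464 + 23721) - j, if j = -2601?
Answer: 248486403313/300 ≈ 8.2829e+8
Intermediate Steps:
(6153/((-75*(-9 + 69))) + 24961)*(9464 + 23721) - j = (6153/((-75*(-9 + 69))) + 24961)*(9464 + 23721) - 1*(-2601) = (6153/((-75*60)) + 24961)*33185 + 2601 = (6153/(-4500) + 24961)*33185 + 2601 = (6153*(-1/4500) + 24961)*33185 + 2601 = (-2051/1500 + 24961)*33185 + 2601 = (37439449/1500)*33185 + 2601 = 248485623013/300 + 2601 = 248486403313/300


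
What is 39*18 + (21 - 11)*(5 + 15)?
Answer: 902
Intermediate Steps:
39*18 + (21 - 11)*(5 + 15) = 702 + 10*20 = 702 + 200 = 902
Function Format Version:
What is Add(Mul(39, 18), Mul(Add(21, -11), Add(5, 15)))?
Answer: 902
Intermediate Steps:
Add(Mul(39, 18), Mul(Add(21, -11), Add(5, 15))) = Add(702, Mul(10, 20)) = Add(702, 200) = 902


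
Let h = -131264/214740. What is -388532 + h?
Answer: -20858373236/53685 ≈ -3.8853e+5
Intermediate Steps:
h = -32816/53685 (h = -131264*1/214740 = -32816/53685 ≈ -0.61127)
-388532 + h = -388532 - 32816/53685 = -20858373236/53685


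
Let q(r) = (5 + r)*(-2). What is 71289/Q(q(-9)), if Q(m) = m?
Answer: 71289/8 ≈ 8911.1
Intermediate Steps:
q(r) = -10 - 2*r
71289/Q(q(-9)) = 71289/(-10 - 2*(-9)) = 71289/(-10 + 18) = 71289/8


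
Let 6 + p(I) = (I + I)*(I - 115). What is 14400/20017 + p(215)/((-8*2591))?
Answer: -281063849/207456188 ≈ -1.3548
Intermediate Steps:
p(I) = -6 + 2*I*(-115 + I) (p(I) = -6 + (I + I)*(I - 115) = -6 + (2*I)*(-115 + I) = -6 + 2*I*(-115 + I))
14400/20017 + p(215)/((-8*2591)) = 14400/20017 + (-6 - 230*215 + 2*215**2)/((-8*2591)) = 14400*(1/20017) + (-6 - 49450 + 2*46225)/(-20728) = 14400/20017 + (-6 - 49450 + 92450)*(-1/20728) = 14400/20017 + 42994*(-1/20728) = 14400/20017 - 21497/10364 = -281063849/207456188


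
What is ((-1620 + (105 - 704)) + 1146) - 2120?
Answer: -3193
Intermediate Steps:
((-1620 + (105 - 704)) + 1146) - 2120 = ((-1620 - 599) + 1146) - 2120 = (-2219 + 1146) - 2120 = -1073 - 2120 = -3193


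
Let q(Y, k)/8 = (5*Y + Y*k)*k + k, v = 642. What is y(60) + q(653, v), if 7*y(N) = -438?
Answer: 15189431946/7 ≈ 2.1699e+9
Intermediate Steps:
y(N) = -438/7 (y(N) = (1/7)*(-438) = -438/7)
q(Y, k) = 8*k + 8*k*(5*Y + Y*k) (q(Y, k) = 8*((5*Y + Y*k)*k + k) = 8*(k*(5*Y + Y*k) + k) = 8*(k + k*(5*Y + Y*k)) = 8*k + 8*k*(5*Y + Y*k))
y(60) + q(653, v) = -438/7 + 8*642*(1 + 5*653 + 653*642) = -438/7 + 8*642*(1 + 3265 + 419226) = -438/7 + 8*642*422492 = -438/7 + 2169918912 = 15189431946/7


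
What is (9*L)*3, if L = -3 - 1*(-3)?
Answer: 0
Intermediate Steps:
L = 0 (L = -3 + 3 = 0)
(9*L)*3 = (9*0)*3 = 0*3 = 0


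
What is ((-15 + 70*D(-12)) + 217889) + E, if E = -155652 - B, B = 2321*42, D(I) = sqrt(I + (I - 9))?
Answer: -35260 + 70*I*sqrt(33) ≈ -35260.0 + 402.12*I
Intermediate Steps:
D(I) = sqrt(-9 + 2*I) (D(I) = sqrt(I + (-9 + I)) = sqrt(-9 + 2*I))
B = 97482
E = -253134 (E = -155652 - 1*97482 = -155652 - 97482 = -253134)
((-15 + 70*D(-12)) + 217889) + E = ((-15 + 70*sqrt(-9 + 2*(-12))) + 217889) - 253134 = ((-15 + 70*sqrt(-9 - 24)) + 217889) - 253134 = ((-15 + 70*sqrt(-33)) + 217889) - 253134 = ((-15 + 70*(I*sqrt(33))) + 217889) - 253134 = ((-15 + 70*I*sqrt(33)) + 217889) - 253134 = (217874 + 70*I*sqrt(33)) - 253134 = -35260 + 70*I*sqrt(33)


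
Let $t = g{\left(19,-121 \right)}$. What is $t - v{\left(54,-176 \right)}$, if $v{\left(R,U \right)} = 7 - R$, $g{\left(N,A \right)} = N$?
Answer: $66$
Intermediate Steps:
$t = 19$
$t - v{\left(54,-176 \right)} = 19 - \left(7 - 54\right) = 19 - -47 = 19 + 47 = 66$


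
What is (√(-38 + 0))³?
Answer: -38*I*√38 ≈ -234.25*I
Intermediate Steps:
(√(-38 + 0))³ = (√(-38))³ = (I*√38)³ = -38*I*√38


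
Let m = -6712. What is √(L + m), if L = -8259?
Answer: I*√14971 ≈ 122.36*I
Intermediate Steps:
√(L + m) = √(-8259 - 6712) = √(-14971) = I*√14971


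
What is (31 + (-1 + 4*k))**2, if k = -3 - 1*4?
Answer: 4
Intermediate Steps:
k = -7 (k = -3 - 4 = -7)
(31 + (-1 + 4*k))**2 = (31 + (-1 + 4*(-7)))**2 = (31 + (-1 - 28))**2 = (31 - 29)**2 = 2**2 = 4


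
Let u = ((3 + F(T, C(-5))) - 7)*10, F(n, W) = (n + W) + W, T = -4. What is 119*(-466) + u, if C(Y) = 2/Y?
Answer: -55542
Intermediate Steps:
F(n, W) = n + 2*W (F(n, W) = (W + n) + W = n + 2*W)
u = -88 (u = ((3 + (-4 + 2*(2/(-5)))) - 7)*10 = ((3 + (-4 + 2*(2*(-⅕)))) - 7)*10 = ((3 + (-4 + 2*(-⅖))) - 7)*10 = ((3 + (-4 - ⅘)) - 7)*10 = ((3 - 24/5) - 7)*10 = (-9/5 - 7)*10 = -44/5*10 = -88)
119*(-466) + u = 119*(-466) - 88 = -55454 - 88 = -55542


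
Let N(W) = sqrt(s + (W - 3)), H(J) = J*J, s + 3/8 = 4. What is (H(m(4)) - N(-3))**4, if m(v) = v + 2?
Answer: (144 - I*sqrt(38))**4/256 ≈ 1.6612e+6 - 2.8708e+5*I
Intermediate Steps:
m(v) = 2 + v
s = 29/8 (s = -3/8 + 4 = 29/8 ≈ 3.6250)
H(J) = J**2
N(W) = sqrt(5/8 + W) (N(W) = sqrt(29/8 + (W - 3)) = sqrt(29/8 + (-3 + W)) = sqrt(5/8 + W))
(H(m(4)) - N(-3))**4 = ((2 + 4)**2 - sqrt(10 + 16*(-3))/4)**4 = (6**2 - sqrt(10 - 48)/4)**4 = (36 - sqrt(-38)/4)**4 = (36 - I*sqrt(38)/4)**4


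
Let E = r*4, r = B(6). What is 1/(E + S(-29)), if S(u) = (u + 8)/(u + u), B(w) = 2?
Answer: 58/485 ≈ 0.11959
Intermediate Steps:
S(u) = (8 + u)/(2*u) (S(u) = (8 + u)/((2*u)) = (8 + u)*(1/(2*u)) = (8 + u)/(2*u))
r = 2
E = 8 (E = 2*4 = 8)
1/(E + S(-29)) = 1/(8 + (1/2)*(8 - 29)/(-29)) = 1/(8 + (1/2)*(-1/29)*(-21)) = 1/(8 + 21/58) = 1/(485/58) = 58/485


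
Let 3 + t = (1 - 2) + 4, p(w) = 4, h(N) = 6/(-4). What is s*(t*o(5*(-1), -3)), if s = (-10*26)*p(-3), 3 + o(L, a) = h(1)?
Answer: 0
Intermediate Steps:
h(N) = -3/2 (h(N) = 6*(-1/4) = -3/2)
t = 0 (t = -3 + ((1 - 2) + 4) = -3 + (-1 + 4) = -3 + 3 = 0)
o(L, a) = -9/2 (o(L, a) = -3 - 3/2 = -9/2)
s = -1040 (s = -10*26*4 = -260*4 = -1040)
s*(t*o(5*(-1), -3)) = -0*(-9)/2 = -1040*0 = 0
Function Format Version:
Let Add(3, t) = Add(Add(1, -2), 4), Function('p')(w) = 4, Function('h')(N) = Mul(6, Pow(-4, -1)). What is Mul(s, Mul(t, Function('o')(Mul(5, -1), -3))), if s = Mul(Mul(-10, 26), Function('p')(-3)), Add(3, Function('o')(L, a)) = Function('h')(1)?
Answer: 0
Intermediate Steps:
Function('h')(N) = Rational(-3, 2) (Function('h')(N) = Mul(6, Rational(-1, 4)) = Rational(-3, 2))
t = 0 (t = Add(-3, Add(Add(1, -2), 4)) = Add(-3, Add(-1, 4)) = Add(-3, 3) = 0)
Function('o')(L, a) = Rational(-9, 2) (Function('o')(L, a) = Add(-3, Rational(-3, 2)) = Rational(-9, 2))
s = -1040 (s = Mul(Mul(-10, 26), 4) = Mul(-260, 4) = -1040)
Mul(s, Mul(t, Function('o')(Mul(5, -1), -3))) = Mul(-1040, Mul(0, Rational(-9, 2))) = Mul(-1040, 0) = 0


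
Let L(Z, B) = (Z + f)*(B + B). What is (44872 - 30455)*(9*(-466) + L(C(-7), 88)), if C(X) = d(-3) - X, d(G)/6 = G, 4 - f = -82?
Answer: 129839502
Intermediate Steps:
f = 86 (f = 4 - 1*(-82) = 4 + 82 = 86)
d(G) = 6*G
C(X) = -18 - X (C(X) = 6*(-3) - X = -18 - X)
L(Z, B) = 2*B*(86 + Z) (L(Z, B) = (Z + 86)*(B + B) = (86 + Z)*(2*B) = 2*B*(86 + Z))
(44872 - 30455)*(9*(-466) + L(C(-7), 88)) = (44872 - 30455)*(9*(-466) + 2*88*(86 + (-18 - 1*(-7)))) = 14417*(-4194 + 2*88*(86 + (-18 + 7))) = 14417*(-4194 + 2*88*(86 - 11)) = 14417*(-4194 + 2*88*75) = 14417*(-4194 + 13200) = 14417*9006 = 129839502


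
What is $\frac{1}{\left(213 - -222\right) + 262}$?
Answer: $\frac{1}{697} \approx 0.0014347$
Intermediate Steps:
$\frac{1}{\left(213 - -222\right) + 262} = \frac{1}{\left(213 + 222\right) + 262} = \frac{1}{435 + 262} = \frac{1}{697}$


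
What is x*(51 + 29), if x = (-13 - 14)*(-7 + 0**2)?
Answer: 15120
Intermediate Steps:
x = 189 (x = -27*(-7 + 0) = -27*(-7) = 189)
x*(51 + 29) = 189*(51 + 29) = 189*80 = 15120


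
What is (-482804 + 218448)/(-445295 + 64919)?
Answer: 66089/95094 ≈ 0.69499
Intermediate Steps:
(-482804 + 218448)/(-445295 + 64919) = -264356/(-380376) = -264356*(-1/380376) = 66089/95094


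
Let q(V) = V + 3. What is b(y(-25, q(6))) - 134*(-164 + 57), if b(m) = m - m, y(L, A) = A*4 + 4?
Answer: 14338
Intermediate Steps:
q(V) = 3 + V
y(L, A) = 4 + 4*A (y(L, A) = 4*A + 4 = 4 + 4*A)
b(m) = 0
b(y(-25, q(6))) - 134*(-164 + 57) = 0 - 134*(-164 + 57) = 0 - 134*(-107) = 0 + 14338 = 14338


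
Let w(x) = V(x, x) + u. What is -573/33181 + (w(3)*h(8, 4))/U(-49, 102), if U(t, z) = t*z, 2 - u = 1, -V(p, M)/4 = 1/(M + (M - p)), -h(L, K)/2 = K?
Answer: -4428505/248757957 ≈ -0.017802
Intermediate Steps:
h(L, K) = -2*K
V(p, M) = -4/(-p + 2*M) (V(p, M) = -4/(M + (M - p)) = -4/(-p + 2*M))
u = 1 (u = 2 - 1*1 = 2 - 1 = 1)
w(x) = 1 - 4/x (w(x) = 4/(x - 2*x) + 1 = 4/((-x)) + 1 = 4*(-1/x) + 1 = -4/x + 1 = 1 - 4/x)
-573/33181 + (w(3)*h(8, 4))/U(-49, 102) = -573/33181 + (((-4 + 3)/3)*(-2*4))/((-49*102)) = -573*1/33181 + (((⅓)*(-1))*(-8))/(-4998) = -573/33181 - ⅓*(-8)*(-1/4998) = -573/33181 + (8/3)*(-1/4998) = -573/33181 - 4/7497 = -4428505/248757957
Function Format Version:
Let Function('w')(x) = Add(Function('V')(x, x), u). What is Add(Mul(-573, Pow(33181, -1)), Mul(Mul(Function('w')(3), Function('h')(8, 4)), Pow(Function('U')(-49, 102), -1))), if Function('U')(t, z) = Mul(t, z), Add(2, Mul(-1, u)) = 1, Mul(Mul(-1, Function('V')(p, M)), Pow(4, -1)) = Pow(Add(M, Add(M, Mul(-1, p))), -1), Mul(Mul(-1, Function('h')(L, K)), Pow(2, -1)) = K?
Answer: Rational(-4428505, 248757957) ≈ -0.017802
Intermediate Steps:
Function('h')(L, K) = Mul(-2, K)
Function('V')(p, M) = Mul(-4, Pow(Add(Mul(-1, p), Mul(2, M)), -1)) (Function('V')(p, M) = Mul(-4, Pow(Add(M, Add(M, Mul(-1, p))), -1)) = Mul(-4, Pow(Add(Mul(-1, p), Mul(2, M)), -1)))
u = 1 (u = Add(2, Mul(-1, 1)) = Add(2, -1) = 1)
Function('w')(x) = Add(1, Mul(-4, Pow(x, -1))) (Function('w')(x) = Add(Mul(4, Pow(Add(x, Mul(-2, x)), -1)), 1) = Add(Mul(4, Pow(Mul(-1, x), -1)), 1) = Add(Mul(4, Mul(-1, Pow(x, -1))), 1) = Add(Mul(-4, Pow(x, -1)), 1) = Add(1, Mul(-4, Pow(x, -1))))
Add(Mul(-573, Pow(33181, -1)), Mul(Mul(Function('w')(3), Function('h')(8, 4)), Pow(Function('U')(-49, 102), -1))) = Add(Mul(-573, Pow(33181, -1)), Mul(Mul(Mul(Pow(3, -1), Add(-4, 3)), Mul(-2, 4)), Pow(Mul(-49, 102), -1))) = Add(Mul(-573, Rational(1, 33181)), Mul(Mul(Mul(Rational(1, 3), -1), -8), Pow(-4998, -1))) = Add(Rational(-573, 33181), Mul(Mul(Rational(-1, 3), -8), Rational(-1, 4998))) = Add(Rational(-573, 33181), Mul(Rational(8, 3), Rational(-1, 4998))) = Add(Rational(-573, 33181), Rational(-4, 7497)) = Rational(-4428505, 248757957)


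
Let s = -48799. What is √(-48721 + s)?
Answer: 4*I*√6095 ≈ 312.28*I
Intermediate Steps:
√(-48721 + s) = √(-48721 - 48799) = √(-97520) = 4*I*√6095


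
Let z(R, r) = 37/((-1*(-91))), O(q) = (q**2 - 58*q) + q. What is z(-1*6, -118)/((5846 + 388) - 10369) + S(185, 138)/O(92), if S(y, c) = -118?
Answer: -636011/17309110 ≈ -0.036744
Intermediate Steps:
O(q) = q**2 - 57*q
z(R, r) = 37/91
z(-1*6, -118)/((5846 + 388) - 10369) + S(185, 138)/O(92) = 37/(91*((5846 + 388) - 10369)) - 118*1/(92*(-57 + 92)) = 37/(91*(6234 - 10369)) - 118/(92*35) = (37/91)/(-4135) - 118/3220 = (37/91)*(-1/4135) - 118*1/3220 = -37/376285 - 59/1610 = -636011/17309110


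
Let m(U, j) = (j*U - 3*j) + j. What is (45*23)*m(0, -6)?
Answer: 12420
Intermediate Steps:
m(U, j) = -2*j + U*j (m(U, j) = (U*j - 3*j) + j = (-3*j + U*j) + j = -2*j + U*j)
(45*23)*m(0, -6) = (45*23)*(-6*(-2 + 0)) = 1035*(-6*(-2)) = 1035*12 = 12420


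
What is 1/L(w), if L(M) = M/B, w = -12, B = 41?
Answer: -41/12 ≈ -3.4167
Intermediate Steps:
L(M) = M/41
1/L(w) = 1/((1/41)*(-12)) = 1/(-12/41) = -41/12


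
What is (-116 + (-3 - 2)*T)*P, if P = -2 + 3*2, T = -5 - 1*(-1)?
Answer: -384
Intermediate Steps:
T = -4 (T = -5 + 1 = -4)
P = 4 (P = -2 + 6 = 4)
(-116 + (-3 - 2)*T)*P = (-116 + (-3 - 2)*(-4))*4 = (-116 - 5*(-4))*4 = (-116 + 20)*4 = -96*4 = -384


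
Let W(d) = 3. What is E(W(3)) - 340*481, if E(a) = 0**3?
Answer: -163540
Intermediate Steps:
E(a) = 0
E(W(3)) - 340*481 = 0 - 340*481 = 0 - 163540 = -163540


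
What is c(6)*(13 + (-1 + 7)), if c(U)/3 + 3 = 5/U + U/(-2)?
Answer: -589/2 ≈ -294.50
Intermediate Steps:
c(U) = -9 + 15/U - 3*U/2 (c(U) = -9 + 3*(5/U + U/(-2)) = -9 + 3*(5/U + U*(-½)) = -9 + 3*(5/U - U/2) = -9 + (15/U - 3*U/2) = -9 + 15/U - 3*U/2)
c(6)*(13 + (-1 + 7)) = (-9 + 15/6 - 3/2*6)*(13 + (-1 + 7)) = (-9 + 15*(⅙) - 9)*(13 + 6) = (-9 + 5/2 - 9)*19 = -31/2*19 = -589/2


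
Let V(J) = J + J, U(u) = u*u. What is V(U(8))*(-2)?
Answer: -256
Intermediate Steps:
U(u) = u²
V(J) = 2*J
V(U(8))*(-2) = (2*8²)*(-2) = (2*64)*(-2) = 128*(-2) = -256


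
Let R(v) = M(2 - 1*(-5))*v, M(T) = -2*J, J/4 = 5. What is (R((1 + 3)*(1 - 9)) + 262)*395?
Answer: 609090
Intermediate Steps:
J = 20 (J = 4*5 = 20)
M(T) = -40 (M(T) = -2*20 = -40)
R(v) = -40*v
(R((1 + 3)*(1 - 9)) + 262)*395 = (-40*(1 + 3)*(1 - 9) + 262)*395 = (-160*(-8) + 262)*395 = (-40*(-32) + 262)*395 = (1280 + 262)*395 = 1542*395 = 609090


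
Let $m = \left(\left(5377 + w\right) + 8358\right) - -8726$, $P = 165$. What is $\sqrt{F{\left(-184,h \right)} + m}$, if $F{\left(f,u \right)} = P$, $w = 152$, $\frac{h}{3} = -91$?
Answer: $\sqrt{22778} \approx 150.92$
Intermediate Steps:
$h = -273$ ($h = 3 \left(-91\right) = -273$)
$F{\left(f,u \right)} = 165$
$m = 22613$ ($m = \left(\left(5377 + 152\right) + 8358\right) - -8726 = \left(5529 + 8358\right) + 8726 = 13887 + 8726 = 22613$)
$\sqrt{F{\left(-184,h \right)} + m} = \sqrt{165 + 22613} = \sqrt{22778}$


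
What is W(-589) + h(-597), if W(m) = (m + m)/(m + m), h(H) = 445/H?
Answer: 152/597 ≈ 0.25461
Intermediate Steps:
W(m) = 1 (W(m) = (2*m)/((2*m)) = (2*m)*(1/(2*m)) = 1)
W(-589) + h(-597) = 1 + 445/(-597) = 1 + 445*(-1/597) = 1 - 445/597 = 152/597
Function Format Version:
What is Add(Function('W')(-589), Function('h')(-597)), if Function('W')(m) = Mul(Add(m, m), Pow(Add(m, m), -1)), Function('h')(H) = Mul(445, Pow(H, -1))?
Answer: Rational(152, 597) ≈ 0.25461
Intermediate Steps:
Function('W')(m) = 1 (Function('W')(m) = Mul(Mul(2, m), Pow(Mul(2, m), -1)) = Mul(Mul(2, m), Mul(Rational(1, 2), Pow(m, -1))) = 1)
Add(Function('W')(-589), Function('h')(-597)) = Add(1, Mul(445, Pow(-597, -1))) = Add(1, Mul(445, Rational(-1, 597))) = Add(1, Rational(-445, 597)) = Rational(152, 597)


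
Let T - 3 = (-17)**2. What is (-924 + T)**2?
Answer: 399424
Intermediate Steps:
T = 292 (T = 3 + (-17)**2 = 3 + 289 = 292)
(-924 + T)**2 = (-924 + 292)**2 = (-632)**2 = 399424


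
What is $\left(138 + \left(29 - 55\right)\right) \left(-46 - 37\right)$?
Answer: $-9296$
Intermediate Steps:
$\left(138 + \left(29 - 55\right)\right) \left(-46 - 37\right) = \left(138 - 26\right) \left(-83\right) = 112 \left(-83\right) = -9296$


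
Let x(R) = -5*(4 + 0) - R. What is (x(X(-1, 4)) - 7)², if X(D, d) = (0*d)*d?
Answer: 729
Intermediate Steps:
X(D, d) = 0 (X(D, d) = 0*d = 0)
x(R) = -20 - R (x(R) = -5*4 - R = -20 - R)
(x(X(-1, 4)) - 7)² = ((-20 - 1*0) - 7)² = ((-20 + 0) - 7)² = (-20 - 7)² = (-27)² = 729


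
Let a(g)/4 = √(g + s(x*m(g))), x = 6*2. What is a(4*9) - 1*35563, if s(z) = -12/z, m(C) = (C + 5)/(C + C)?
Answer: -35563 + 24*√1599/41 ≈ -35540.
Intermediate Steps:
x = 12
m(C) = (5 + C)/(2*C) (m(C) = (5 + C)/((2*C)) = (5 + C)*(1/(2*C)) = (5 + C)/(2*C))
a(g) = 4*√(g - 2*g/(5 + g)) (a(g) = 4*√(g - 12*g/(6*(5 + g))) = 4*√(g - 2*g/(5 + g)))
a(4*9) - 1*35563 = 4*√((4*9)*(3 + 4*9)/(5 + 4*9)) - 1*35563 = 4*√(36*(3 + 36)/(5 + 36)) - 35563 = 4*√(36*39/41) - 35563 = 4*√(36*(1/41)*39) - 35563 = 4*√(1404/41) - 35563 = 4*(6*√1599/41) - 35563 = 24*√1599/41 - 35563 = -35563 + 24*√1599/41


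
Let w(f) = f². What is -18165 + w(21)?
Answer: -17724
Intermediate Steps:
-18165 + w(21) = -18165 + 21² = -18165 + 441 = -17724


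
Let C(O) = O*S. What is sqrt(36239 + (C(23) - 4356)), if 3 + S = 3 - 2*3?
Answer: sqrt(31745) ≈ 178.17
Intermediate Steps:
S = -6 (S = -3 + (3 - 2*3) = -3 + (3 - 6) = -3 - 3 = -6)
C(O) = -6*O (C(O) = O*(-6) = -6*O)
sqrt(36239 + (C(23) - 4356)) = sqrt(36239 + (-6*23 - 4356)) = sqrt(36239 + (-138 - 4356)) = sqrt(36239 - 4494) = sqrt(31745)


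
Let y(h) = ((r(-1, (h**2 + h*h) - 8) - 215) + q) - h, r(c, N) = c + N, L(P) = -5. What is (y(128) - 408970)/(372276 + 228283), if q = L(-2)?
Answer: -376559/600559 ≈ -0.62701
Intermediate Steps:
q = -5
r(c, N) = N + c
y(h) = -229 - h + 2*h**2 (y(h) = (((((h**2 + h*h) - 8) - 1) - 215) - 5) - h = (((((h**2 + h**2) - 8) - 1) - 215) - 5) - h = ((((2*h**2 - 8) - 1) - 215) - 5) - h = ((((-8 + 2*h**2) - 1) - 215) - 5) - h = (((-9 + 2*h**2) - 215) - 5) - h = ((-224 + 2*h**2) - 5) - h = (-229 + 2*h**2) - h = -229 - h + 2*h**2)
(y(128) - 408970)/(372276 + 228283) = ((-229 - 1*128 + 2*128**2) - 408970)/(372276 + 228283) = ((-229 - 128 + 2*16384) - 408970)/600559 = ((-229 - 128 + 32768) - 408970)*(1/600559) = (32411 - 408970)*(1/600559) = -376559*1/600559 = -376559/600559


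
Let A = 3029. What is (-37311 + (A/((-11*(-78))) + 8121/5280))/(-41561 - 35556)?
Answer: 196975319/407177760 ≈ 0.48376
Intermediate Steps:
(-37311 + (A/((-11*(-78))) + 8121/5280))/(-41561 - 35556) = (-37311 + (3029/((-11*(-78))) + 8121/5280))/(-41561 - 35556) = (-37311 + (3029/858 + 8121*(1/5280)))/(-77117) = (-37311 + (3029*(1/858) + 2707/1760))*(-1/77117) = (-37311 + (233/66 + 2707/1760))*(-1/77117) = (-37311 + 26761/5280)*(-1/77117) = -196975319/5280*(-1/77117) = 196975319/407177760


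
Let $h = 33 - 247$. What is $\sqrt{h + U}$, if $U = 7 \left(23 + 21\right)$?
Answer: $\sqrt{94} \approx 9.6954$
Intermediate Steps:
$h = -214$ ($h = 33 - 247 = -214$)
$U = 308$ ($U = 7 \cdot 44 = 308$)
$\sqrt{h + U} = \sqrt{-214 + 308} = \sqrt{94}$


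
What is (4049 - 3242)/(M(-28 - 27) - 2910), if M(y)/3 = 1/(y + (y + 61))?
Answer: -13181/47531 ≈ -0.27731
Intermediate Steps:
M(y) = 3/(61 + 2*y) (M(y) = 3/(y + (y + 61)) = 3/(y + (61 + y)) = 3/(61 + 2*y))
(4049 - 3242)/(M(-28 - 27) - 2910) = (4049 - 3242)/(3/(61 + 2*(-28 - 27)) - 2910) = 807/(3/(61 + 2*(-55)) - 2910) = 807/(3/(61 - 110) - 2910) = 807/(3/(-49) - 2910) = 807/(3*(-1/49) - 2910) = 807/(-3/49 - 2910) = 807/(-142593/49) = 807*(-49/142593) = -13181/47531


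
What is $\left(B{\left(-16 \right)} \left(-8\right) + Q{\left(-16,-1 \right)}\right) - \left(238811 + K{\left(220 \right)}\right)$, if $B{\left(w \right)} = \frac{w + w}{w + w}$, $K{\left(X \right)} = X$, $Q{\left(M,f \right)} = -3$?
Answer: $-239042$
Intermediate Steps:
$B{\left(w \right)} = 1$ ($B{\left(w \right)} = \frac{2 w}{2 w} = 2 w \frac{1}{2 w} = 1$)
$\left(B{\left(-16 \right)} \left(-8\right) + Q{\left(-16,-1 \right)}\right) - \left(238811 + K{\left(220 \right)}\right) = \left(1 \left(-8\right) - 3\right) - 239031 = \left(-8 - 3\right) - 239031 = -11 - 239031 = -239042$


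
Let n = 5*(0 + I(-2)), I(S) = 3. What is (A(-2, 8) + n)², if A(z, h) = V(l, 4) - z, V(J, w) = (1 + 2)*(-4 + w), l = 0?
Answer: 289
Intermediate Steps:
V(J, w) = -12 + 3*w (V(J, w) = 3*(-4 + w) = -12 + 3*w)
n = 15 (n = 5*(0 + 3) = 5*3 = 15)
A(z, h) = -z (A(z, h) = (-12 + 3*4) - z = (-12 + 12) - z = 0 - z = -z)
(A(-2, 8) + n)² = (-1*(-2) + 15)² = (2 + 15)² = 17² = 289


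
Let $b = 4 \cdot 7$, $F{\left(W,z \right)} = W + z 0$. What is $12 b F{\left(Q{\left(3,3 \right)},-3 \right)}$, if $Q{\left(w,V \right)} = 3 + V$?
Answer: $2016$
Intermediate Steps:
$F{\left(W,z \right)} = W$ ($F{\left(W,z \right)} = W + 0 = W$)
$b = 28$
$12 b F{\left(Q{\left(3,3 \right)},-3 \right)} = 12 \cdot 28 \left(3 + 3\right) = 336 \cdot 6 = 2016$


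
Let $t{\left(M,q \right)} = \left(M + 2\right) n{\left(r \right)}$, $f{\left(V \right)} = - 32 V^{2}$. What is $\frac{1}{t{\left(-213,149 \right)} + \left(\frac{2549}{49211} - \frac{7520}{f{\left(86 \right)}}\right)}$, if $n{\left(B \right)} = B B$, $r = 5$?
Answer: $- \frac{363964556}{1919882615911} \approx -0.00018958$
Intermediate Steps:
$n{\left(B \right)} = B^{2}$
$t{\left(M,q \right)} = 50 + 25 M$ ($t{\left(M,q \right)} = \left(M + 2\right) 5^{2} = \left(2 + M\right) 25 = 50 + 25 M$)
$\frac{1}{t{\left(-213,149 \right)} + \left(\frac{2549}{49211} - \frac{7520}{f{\left(86 \right)}}\right)} = \frac{1}{\left(50 + 25 \left(-213\right)\right) + \left(\frac{2549}{49211} - \frac{7520}{\left(-32\right) 86^{2}}\right)} = \frac{1}{\left(50 - 5325\right) + \left(2549 \cdot \frac{1}{49211} - \frac{7520}{\left(-32\right) 7396}\right)} = \frac{1}{-5275 + \left(\frac{2549}{49211} - \frac{7520}{-236672}\right)} = \frac{1}{-5275 + \left(\frac{2549}{49211} - - \frac{235}{7396}\right)} = \frac{1}{-5275 + \left(\frac{2549}{49211} + \frac{235}{7396}\right)} = \frac{1}{-5275 + \frac{30416989}{363964556}} = \frac{1}{- \frac{1919882615911}{363964556}} = - \frac{363964556}{1919882615911}$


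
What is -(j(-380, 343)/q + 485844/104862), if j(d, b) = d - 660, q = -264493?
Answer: -21435232262/4622544161 ≈ -4.6371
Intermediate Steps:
j(d, b) = -660 + d
-(j(-380, 343)/q + 485844/104862) = -((-660 - 380)/(-264493) + 485844/104862) = -(-1040*(-1/264493) + 485844*(1/104862)) = -(1040/264493 + 80974/17477) = -1*21435232262/4622544161 = -21435232262/4622544161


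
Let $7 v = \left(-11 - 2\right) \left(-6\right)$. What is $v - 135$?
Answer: $- \frac{867}{7} \approx -123.86$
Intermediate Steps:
$v = \frac{78}{7}$ ($v = \frac{\left(-11 - 2\right) \left(-6\right)}{7} = \frac{\left(-13\right) \left(-6\right)}{7} = \frac{1}{7} \cdot 78 = \frac{78}{7} \approx 11.143$)
$v - 135 = \frac{78}{7} - 135 = - \frac{867}{7}$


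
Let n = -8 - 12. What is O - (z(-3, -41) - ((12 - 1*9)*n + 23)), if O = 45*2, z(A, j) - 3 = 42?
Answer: 8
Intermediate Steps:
z(A, j) = 45 (z(A, j) = 3 + 42 = 45)
n = -20
O = 90
O - (z(-3, -41) - ((12 - 1*9)*n + 23)) = 90 - (45 - ((12 - 1*9)*(-20) + 23)) = 90 - (45 - ((12 - 9)*(-20) + 23)) = 90 - (45 - (3*(-20) + 23)) = 90 - (45 - (-60 + 23)) = 90 - (45 - 1*(-37)) = 90 - (45 + 37) = 90 - 1*82 = 90 - 82 = 8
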